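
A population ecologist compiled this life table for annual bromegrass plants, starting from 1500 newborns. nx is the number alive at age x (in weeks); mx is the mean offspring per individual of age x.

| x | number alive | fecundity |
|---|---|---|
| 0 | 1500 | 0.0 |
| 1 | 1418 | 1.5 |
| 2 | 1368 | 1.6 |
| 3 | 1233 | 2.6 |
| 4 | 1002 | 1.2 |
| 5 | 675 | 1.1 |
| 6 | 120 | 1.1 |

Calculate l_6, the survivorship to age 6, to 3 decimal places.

l_6 = n_6/n_0 = 120/1500 = 0.08 → 0.080

0.080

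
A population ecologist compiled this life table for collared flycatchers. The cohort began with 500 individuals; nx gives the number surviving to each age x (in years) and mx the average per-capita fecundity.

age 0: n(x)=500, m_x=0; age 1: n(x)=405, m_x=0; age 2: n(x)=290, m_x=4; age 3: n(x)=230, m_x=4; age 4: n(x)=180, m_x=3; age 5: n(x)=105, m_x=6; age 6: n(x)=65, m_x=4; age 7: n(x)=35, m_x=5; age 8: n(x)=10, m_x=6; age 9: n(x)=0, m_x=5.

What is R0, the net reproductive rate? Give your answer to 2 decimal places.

lx = nx/n0 = nx/500: 1, 0.81, 0.58, 0.46, 0.36, 0.21, 0.13, 0.07, 0.02, 0
lx·mx by age: 0, 0, 2.32, 1.84, 1.08, 1.26, 0.52, 0.35, 0.12, 0
R0 = Σ lx·mx = 7.49 → 7.49

7.49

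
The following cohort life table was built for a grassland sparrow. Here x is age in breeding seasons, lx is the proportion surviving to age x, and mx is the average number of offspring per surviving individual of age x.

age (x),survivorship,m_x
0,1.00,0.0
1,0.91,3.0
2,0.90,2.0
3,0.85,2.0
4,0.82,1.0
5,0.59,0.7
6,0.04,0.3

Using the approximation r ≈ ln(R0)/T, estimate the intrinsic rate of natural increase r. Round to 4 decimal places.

R0 = Σ lx·mx = 0 + 2.73 + 1.8 + 1.7 + 0.82 + 0.413 + 0.012 = 7.475
Σ x·lx·mx = 16.847; T = 16.847/7.475 = 2.25378…
r ≈ ln(R0)/T = ln(7.475)/2.25378… = 0.892529… → 0.8925

0.8925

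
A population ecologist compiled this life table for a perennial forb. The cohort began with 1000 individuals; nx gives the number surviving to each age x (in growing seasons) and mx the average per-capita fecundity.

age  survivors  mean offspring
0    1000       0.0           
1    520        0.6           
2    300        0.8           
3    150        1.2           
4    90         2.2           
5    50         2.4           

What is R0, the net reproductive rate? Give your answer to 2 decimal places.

lx = nx/n0 = nx/1000: 1, 0.52, 0.3, 0.15, 0.09, 0.05
lx·mx by age: 0, 0.312, 0.24, 0.18, 0.198, 0.12
R0 = Σ lx·mx = 1.05 → 1.05

1.05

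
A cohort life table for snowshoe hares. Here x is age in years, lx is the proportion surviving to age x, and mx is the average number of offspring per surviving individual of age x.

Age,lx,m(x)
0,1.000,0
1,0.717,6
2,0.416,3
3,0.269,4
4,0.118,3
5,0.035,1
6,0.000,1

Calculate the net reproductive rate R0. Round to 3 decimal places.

7.015

lx·mx by age: 0, 4.302, 1.248, 1.076, 0.354, 0.035, 0
R0 = Σ lx·mx = 7.015 → 7.015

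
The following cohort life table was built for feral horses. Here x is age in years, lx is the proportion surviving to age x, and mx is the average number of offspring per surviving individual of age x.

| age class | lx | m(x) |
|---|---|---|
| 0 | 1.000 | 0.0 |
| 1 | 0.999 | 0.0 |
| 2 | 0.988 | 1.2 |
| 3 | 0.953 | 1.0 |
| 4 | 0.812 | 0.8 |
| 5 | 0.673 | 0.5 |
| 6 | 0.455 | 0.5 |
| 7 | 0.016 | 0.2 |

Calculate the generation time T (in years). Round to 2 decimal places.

lx·mx: 0, 0, 1.1856, 0.953, 0.6496, 0.3365, 0.2275, 0.0032 → R0 = 3.3554
x·lx·mx: 0, 0, 2.3712, 2.859, 2.5984, 1.6825, 1.365, 0.0224 → Σ = 10.8985
T = 10.8985 / 3.3554 = 3.248048… → 3.25

3.25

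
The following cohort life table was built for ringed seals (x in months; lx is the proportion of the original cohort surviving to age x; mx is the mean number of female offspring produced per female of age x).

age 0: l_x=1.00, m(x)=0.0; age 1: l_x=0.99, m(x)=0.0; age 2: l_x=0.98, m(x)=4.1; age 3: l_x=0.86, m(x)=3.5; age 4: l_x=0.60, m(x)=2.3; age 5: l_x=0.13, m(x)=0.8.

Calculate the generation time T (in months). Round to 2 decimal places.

lx·mx: 0, 0, 4.018, 3.01, 1.38, 0.104 → R0 = 8.512
x·lx·mx: 0, 0, 8.036, 9.03, 5.52, 0.52 → Σ = 23.106
T = 23.106 / 8.512 = 2.714521… → 2.71

2.71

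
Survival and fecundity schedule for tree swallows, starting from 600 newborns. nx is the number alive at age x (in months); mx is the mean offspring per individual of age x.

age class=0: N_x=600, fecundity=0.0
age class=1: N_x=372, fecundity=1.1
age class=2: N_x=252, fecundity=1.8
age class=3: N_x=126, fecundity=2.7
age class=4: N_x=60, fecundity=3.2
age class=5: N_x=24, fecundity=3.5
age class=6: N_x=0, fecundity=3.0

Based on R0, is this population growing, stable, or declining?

growing

lx = nx/n0 = nx/600: 1, 0.62, 0.42, 0.21, 0.1, 0.04, 0
R0 = Σ lx·mx = 0 + 0.682 + 0.756 + 0.567 + 0.32 + 0.14 + 0 = 2.465
R0 > 1, so the population is growing.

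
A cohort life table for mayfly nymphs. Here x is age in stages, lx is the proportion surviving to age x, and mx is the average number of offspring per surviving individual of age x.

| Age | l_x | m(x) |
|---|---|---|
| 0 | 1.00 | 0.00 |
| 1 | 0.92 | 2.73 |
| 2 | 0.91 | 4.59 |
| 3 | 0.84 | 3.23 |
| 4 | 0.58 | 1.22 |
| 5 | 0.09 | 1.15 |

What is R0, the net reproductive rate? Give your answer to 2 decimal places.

10.21

lx·mx by age: 0, 2.5116, 4.1769, 2.7132, 0.7076, 0.1035
R0 = Σ lx·mx = 10.2128 → 10.21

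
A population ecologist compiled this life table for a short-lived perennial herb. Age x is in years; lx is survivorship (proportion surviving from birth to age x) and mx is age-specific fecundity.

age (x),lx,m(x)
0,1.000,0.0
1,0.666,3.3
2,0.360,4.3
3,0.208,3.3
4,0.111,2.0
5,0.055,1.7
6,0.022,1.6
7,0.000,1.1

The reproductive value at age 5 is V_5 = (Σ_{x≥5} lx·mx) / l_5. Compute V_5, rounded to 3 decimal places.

lx·mx for x ≥ 5: 0.0935, 0.0352, 0 → sum = 0.1287
V_5 = 0.1287 / l_5 = 0.1287 / 0.055 = 2.34 → 2.340

2.340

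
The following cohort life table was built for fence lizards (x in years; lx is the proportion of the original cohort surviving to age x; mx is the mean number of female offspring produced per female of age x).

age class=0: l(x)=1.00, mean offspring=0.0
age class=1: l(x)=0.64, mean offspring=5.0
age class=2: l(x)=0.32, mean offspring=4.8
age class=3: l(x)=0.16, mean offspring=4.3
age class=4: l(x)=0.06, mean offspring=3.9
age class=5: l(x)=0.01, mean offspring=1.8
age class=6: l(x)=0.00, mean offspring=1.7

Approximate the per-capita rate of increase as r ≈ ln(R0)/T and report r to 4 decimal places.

R0 = Σ lx·mx = 0 + 3.2 + 1.536 + 0.688 + 0.234 + 0.018 + 0 = 5.676
Σ x·lx·mx = 9.362; T = 9.362/5.676 = 1.6494…
r ≈ ln(R0)/T = ln(5.676)/1.6494… = 1.052653… → 1.0527

1.0527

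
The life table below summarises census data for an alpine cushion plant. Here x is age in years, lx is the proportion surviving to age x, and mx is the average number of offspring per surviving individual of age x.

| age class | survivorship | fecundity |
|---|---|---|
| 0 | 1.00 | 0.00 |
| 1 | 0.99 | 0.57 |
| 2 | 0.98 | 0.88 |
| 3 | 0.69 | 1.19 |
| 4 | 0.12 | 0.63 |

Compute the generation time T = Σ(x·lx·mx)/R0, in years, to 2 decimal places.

lx·mx: 0, 0.5643, 0.8624, 0.8211, 0.0756 → R0 = 2.3234
x·lx·mx: 0, 0.5643, 1.7248, 2.4633, 0.3024 → Σ = 5.0548
T = 5.0548 / 2.3234 = 2.175605… → 2.18

2.18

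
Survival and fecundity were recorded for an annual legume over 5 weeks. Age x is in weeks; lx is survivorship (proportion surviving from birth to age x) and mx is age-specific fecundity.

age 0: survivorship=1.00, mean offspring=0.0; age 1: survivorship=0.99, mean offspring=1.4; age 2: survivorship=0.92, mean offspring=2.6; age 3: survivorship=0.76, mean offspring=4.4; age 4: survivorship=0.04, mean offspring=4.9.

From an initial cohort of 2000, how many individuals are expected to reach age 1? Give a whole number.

1980

Expected survivors = N0 · l_1 = 2000 × 0.99 = 1980 → 1980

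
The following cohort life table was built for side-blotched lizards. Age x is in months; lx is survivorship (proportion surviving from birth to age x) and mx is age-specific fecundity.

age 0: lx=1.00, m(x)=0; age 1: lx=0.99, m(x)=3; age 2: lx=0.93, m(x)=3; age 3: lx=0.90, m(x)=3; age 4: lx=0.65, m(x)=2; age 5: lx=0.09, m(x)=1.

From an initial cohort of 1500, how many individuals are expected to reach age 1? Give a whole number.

1485

Expected survivors = N0 · l_1 = 1500 × 0.99 = 1485 → 1485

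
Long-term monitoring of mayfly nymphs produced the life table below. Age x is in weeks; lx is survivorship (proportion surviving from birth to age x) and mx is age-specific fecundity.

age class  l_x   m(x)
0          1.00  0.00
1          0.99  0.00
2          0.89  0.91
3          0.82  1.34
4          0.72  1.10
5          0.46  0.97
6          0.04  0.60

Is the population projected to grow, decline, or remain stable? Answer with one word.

growing

R0 = Σ lx·mx = 0 + 0 + 0.8099 + 1.0988 + 0.792 + 0.4462 + 0.024 = 3.1709
R0 > 1, so the population is growing.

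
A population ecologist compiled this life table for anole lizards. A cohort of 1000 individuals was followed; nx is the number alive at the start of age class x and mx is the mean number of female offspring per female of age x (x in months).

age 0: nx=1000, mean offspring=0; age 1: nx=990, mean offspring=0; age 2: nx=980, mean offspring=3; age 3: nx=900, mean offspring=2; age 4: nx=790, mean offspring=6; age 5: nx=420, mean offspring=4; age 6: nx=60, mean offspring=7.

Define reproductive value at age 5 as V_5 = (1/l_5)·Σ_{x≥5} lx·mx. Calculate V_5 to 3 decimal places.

5.000

lx = nx/n0 = nx/1000: 1, 0.99, 0.98, 0.9, 0.79, 0.42, 0.06
lx·mx for x ≥ 5: 1.68, 0.42 → sum = 2.1
V_5 = 2.1 / l_5 = 2.1 / 0.42 = 5 → 5.000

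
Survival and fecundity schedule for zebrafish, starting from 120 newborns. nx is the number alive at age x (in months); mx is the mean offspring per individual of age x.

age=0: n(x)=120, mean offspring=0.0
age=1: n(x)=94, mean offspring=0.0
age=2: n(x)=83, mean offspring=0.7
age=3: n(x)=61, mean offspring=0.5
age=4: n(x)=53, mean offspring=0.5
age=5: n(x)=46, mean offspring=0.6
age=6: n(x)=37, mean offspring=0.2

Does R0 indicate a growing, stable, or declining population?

growing

lx = nx/n0 = nx/120: 1, 0.78333…, 0.69167…, 0.50833…, 0.44167…, 0.38333…, 0.30833…
R0 = Σ lx·mx = 0 + 0 + 0.484167… + 0.254167… + 0.220833… + 0.23… + 0.061667… = 1.250833…
R0 > 1, so the population is growing.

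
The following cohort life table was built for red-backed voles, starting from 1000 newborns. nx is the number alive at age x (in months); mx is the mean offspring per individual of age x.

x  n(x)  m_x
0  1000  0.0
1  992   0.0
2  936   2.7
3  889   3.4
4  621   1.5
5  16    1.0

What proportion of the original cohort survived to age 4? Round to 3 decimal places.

l_4 = n_4/n_0 = 621/1000 = 0.621 → 0.621

0.621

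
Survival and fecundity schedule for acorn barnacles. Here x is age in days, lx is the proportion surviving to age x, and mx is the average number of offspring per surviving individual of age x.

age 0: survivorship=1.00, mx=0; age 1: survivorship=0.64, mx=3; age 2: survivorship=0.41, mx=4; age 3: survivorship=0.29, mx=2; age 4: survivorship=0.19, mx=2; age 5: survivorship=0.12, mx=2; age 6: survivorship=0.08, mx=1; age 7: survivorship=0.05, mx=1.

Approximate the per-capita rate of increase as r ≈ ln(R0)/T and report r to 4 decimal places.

R0 = Σ lx·mx = 0 + 1.92 + 1.64 + 0.58 + 0.38 + 0.24 + 0.08 + 0.05 = 4.89
Σ x·lx·mx = 10.49; T = 10.49/4.89 = 2.14519…
r ≈ ln(R0)/T = ln(4.89)/2.14519… = 0.739883… → 0.7399

0.7399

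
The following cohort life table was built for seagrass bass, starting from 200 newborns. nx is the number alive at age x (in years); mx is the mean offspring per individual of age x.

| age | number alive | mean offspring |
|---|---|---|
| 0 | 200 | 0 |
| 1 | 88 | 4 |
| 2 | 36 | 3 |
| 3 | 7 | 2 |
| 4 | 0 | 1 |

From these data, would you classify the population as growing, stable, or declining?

growing

lx = nx/n0 = nx/200: 1, 0.44, 0.18, 0.035, 0
R0 = Σ lx·mx = 0 + 1.76 + 0.54 + 0.07 + 0 = 2.37
R0 > 1, so the population is growing.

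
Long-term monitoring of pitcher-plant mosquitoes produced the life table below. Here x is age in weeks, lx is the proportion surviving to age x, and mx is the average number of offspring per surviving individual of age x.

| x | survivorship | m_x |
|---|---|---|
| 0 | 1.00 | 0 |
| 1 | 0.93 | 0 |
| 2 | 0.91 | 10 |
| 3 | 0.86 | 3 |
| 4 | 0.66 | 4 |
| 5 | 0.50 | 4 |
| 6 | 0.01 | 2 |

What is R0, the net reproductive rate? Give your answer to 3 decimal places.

16.340

lx·mx by age: 0, 0, 9.1, 2.58, 2.64, 2, 0.02
R0 = Σ lx·mx = 16.34 → 16.340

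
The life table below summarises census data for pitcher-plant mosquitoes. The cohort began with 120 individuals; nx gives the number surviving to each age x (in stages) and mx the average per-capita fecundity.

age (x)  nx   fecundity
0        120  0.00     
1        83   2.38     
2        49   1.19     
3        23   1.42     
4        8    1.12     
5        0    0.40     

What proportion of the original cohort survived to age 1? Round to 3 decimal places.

0.692

l_1 = n_1/n_0 = 83/120 = 0.691667… → 0.692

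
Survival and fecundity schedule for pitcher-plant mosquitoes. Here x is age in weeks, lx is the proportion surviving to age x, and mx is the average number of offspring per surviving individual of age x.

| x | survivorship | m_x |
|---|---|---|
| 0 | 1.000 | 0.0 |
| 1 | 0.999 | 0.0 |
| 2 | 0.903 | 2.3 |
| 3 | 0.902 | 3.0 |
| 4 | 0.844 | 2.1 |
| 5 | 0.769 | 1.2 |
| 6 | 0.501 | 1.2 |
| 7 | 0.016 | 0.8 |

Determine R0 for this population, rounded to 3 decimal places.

lx·mx by age: 0, 0, 2.0769, 2.706, 1.7724, 0.9228, 0.6012, 0.0128
R0 = Σ lx·mx = 8.0921 → 8.092

8.092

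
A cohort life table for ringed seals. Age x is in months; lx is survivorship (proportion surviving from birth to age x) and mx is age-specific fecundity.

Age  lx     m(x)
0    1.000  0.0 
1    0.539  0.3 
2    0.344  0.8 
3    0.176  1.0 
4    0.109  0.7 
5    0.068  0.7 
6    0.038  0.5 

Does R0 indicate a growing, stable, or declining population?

R0 = Σ lx·mx = 0 + 0.1617 + 0.2752 + 0.176 + 0.0763 + 0.0476 + 0.019 = 0.7558
R0 < 1, so the population is declining.

declining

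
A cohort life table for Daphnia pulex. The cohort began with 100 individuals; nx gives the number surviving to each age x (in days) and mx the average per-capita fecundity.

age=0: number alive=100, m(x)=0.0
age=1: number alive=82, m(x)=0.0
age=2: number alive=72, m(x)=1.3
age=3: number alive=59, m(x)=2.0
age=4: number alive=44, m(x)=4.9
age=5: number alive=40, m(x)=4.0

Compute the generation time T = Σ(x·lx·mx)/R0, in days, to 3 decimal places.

3.753

lx = nx/n0 = nx/100: 1, 0.82, 0.72, 0.59, 0.44, 0.4
lx·mx: 0, 0, 0.936, 1.18, 2.156, 1.6 → R0 = 5.872
x·lx·mx: 0, 0, 1.872, 3.54, 8.624, 8 → Σ = 22.036
T = 22.036 / 5.872 = 3.752725… → 3.753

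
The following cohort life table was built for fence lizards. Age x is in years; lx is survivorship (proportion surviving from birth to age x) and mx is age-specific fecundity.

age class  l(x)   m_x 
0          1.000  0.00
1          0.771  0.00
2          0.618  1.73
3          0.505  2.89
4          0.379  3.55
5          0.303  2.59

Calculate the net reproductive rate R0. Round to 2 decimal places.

lx·mx by age: 0, 0, 1.06914, 1.45945, 1.34545, 0.78477
R0 = Σ lx·mx = 4.65881 → 4.66

4.66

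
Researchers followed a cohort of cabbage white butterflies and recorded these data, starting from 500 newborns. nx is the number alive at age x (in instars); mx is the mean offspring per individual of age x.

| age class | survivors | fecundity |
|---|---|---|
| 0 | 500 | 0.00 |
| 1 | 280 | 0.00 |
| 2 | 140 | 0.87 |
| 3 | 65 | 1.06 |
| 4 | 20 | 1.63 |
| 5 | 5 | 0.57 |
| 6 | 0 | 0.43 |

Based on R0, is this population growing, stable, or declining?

lx = nx/n0 = nx/500: 1, 0.56, 0.28, 0.13, 0.04, 0.01, 0
R0 = Σ lx·mx = 0 + 0 + 0.2436 + 0.1378 + 0.0652 + 0.0057 + 0 = 0.4523
R0 < 1, so the population is declining.

declining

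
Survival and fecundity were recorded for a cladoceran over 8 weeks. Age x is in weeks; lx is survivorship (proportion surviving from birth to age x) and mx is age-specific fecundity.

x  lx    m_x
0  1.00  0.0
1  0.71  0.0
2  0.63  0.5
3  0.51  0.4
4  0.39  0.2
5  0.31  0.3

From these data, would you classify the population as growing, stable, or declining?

declining

R0 = Σ lx·mx = 0 + 0 + 0.315 + 0.204 + 0.078 + 0.093 = 0.69
R0 < 1, so the population is declining.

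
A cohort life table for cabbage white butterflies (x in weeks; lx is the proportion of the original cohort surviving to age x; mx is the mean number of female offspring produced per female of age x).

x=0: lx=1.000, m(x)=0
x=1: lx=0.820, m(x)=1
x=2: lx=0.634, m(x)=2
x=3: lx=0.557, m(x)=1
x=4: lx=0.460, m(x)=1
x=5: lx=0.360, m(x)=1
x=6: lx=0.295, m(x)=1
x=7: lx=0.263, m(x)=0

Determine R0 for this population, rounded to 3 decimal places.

lx·mx by age: 0, 0.82, 1.268, 0.557, 0.46, 0.36, 0.295, 0
R0 = Σ lx·mx = 3.76 → 3.760

3.760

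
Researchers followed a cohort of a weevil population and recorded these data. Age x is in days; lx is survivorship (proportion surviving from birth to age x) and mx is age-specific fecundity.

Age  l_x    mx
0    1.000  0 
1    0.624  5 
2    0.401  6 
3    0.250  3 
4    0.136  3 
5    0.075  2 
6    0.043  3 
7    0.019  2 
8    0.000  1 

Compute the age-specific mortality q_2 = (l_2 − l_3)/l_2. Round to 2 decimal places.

q_2 = (l_2 − l_3) / l_2 = (0.401 − 0.25) / 0.401
     = 0.151 / 0.401 = 0.376559… → 0.38

0.38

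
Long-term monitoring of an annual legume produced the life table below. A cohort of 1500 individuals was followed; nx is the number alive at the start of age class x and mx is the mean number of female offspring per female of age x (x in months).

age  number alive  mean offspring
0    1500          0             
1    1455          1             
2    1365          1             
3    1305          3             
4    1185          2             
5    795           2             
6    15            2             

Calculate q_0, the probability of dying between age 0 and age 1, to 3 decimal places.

0.030

lx = nx/n0 = nx/1500: 1, 0.97, 0.91, 0.87, 0.79, 0.53, 0.01
q_0 = (l_0 − l_1) / l_0 = (1 − 0.97) / 1
     = 0.03 / 1 = 0.03 → 0.030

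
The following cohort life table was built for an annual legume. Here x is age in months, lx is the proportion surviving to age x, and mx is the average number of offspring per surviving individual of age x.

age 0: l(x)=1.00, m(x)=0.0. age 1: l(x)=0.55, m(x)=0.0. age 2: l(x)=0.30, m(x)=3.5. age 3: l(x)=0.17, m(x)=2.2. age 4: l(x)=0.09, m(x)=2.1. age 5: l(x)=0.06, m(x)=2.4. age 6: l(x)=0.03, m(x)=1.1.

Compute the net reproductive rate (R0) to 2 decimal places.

lx·mx by age: 0, 0, 1.05, 0.374, 0.189, 0.144, 0.033
R0 = Σ lx·mx = 1.79 → 1.79

1.79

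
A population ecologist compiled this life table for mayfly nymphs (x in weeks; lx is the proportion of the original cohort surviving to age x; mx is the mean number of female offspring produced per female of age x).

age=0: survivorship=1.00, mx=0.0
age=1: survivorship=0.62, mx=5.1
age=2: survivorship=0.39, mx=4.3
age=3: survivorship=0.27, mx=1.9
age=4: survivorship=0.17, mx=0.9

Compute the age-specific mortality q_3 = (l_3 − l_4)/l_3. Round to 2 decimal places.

0.37

q_3 = (l_3 − l_4) / l_3 = (0.27 − 0.17) / 0.27
     = 0.1 / 0.27 = 0.37037… → 0.37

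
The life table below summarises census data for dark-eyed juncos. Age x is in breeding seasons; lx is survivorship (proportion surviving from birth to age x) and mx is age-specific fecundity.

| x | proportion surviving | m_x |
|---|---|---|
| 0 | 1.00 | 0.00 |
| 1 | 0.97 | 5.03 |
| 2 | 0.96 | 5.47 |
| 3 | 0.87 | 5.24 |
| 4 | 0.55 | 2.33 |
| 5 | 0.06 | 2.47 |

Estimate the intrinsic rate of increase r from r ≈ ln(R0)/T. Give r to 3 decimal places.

R0 = Σ lx·mx = 0 + 4.8791 + 5.2512 + 4.5588 + 1.2815 + 0.1482 = 16.1188
Σ x·lx·mx = 34.9249; T = 34.9249/16.1188 = 2.16672…
r ≈ ln(R0)/T = ln(16.1188)/2.16672… = 1.28304… → 1.283

1.283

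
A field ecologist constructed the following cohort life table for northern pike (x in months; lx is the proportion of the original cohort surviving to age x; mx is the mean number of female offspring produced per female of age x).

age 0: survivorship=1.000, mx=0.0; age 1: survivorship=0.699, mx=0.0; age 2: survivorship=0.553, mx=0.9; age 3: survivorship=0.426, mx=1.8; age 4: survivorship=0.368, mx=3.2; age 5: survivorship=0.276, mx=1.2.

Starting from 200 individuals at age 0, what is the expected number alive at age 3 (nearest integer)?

Expected survivors = N0 · l_3 = 200 × 0.426 = 85.2 → 85

85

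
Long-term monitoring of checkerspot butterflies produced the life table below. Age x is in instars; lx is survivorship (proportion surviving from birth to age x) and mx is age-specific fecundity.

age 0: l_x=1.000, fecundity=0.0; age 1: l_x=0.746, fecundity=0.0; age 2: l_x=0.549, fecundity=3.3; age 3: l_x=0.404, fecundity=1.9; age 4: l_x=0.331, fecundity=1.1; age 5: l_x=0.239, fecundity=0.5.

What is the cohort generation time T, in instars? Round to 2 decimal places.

lx·mx: 0, 0, 1.8117, 0.7676, 0.3641, 0.1195 → R0 = 3.0629
x·lx·mx: 0, 0, 3.6234, 2.3028, 1.4564, 0.5975 → Σ = 7.9801
T = 7.9801 / 3.0629 = 2.605407… → 2.61

2.61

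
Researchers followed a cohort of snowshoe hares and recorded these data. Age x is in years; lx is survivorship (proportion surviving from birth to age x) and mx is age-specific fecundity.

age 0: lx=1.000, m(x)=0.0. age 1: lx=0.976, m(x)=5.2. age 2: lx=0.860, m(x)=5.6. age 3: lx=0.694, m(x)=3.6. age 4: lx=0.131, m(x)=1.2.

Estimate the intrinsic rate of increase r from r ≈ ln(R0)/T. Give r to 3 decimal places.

R0 = Σ lx·mx = 0 + 5.0752 + 4.816 + 2.4984 + 0.1572 = 12.5468
Σ x·lx·mx = 22.8312; T = 22.8312/12.5468 = 1.81968…
r ≈ ln(R0)/T = ln(12.5468)/1.81968… = 1.39006… → 1.390

1.390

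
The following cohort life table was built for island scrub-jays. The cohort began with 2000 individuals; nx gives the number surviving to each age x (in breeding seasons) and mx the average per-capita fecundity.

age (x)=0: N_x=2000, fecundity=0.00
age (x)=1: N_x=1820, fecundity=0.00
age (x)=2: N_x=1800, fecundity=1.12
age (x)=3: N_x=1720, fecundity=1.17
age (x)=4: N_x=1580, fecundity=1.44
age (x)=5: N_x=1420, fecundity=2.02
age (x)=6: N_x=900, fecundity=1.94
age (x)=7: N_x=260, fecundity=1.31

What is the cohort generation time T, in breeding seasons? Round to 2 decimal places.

lx = nx/n0 = nx/2000: 1, 0.91, 0.9, 0.86, 0.79, 0.71, 0.45, 0.13
lx·mx: 0, 0, 1.008, 1.0062, 1.1376, 1.4342, 0.873, 0.1703 → R0 = 5.6293
x·lx·mx: 0, 0, 2.016, 3.0186, 4.5504, 7.171, 5.238, 1.1921 → Σ = 23.1861
T = 23.1861 / 5.6293 = 4.118825… → 4.12

4.12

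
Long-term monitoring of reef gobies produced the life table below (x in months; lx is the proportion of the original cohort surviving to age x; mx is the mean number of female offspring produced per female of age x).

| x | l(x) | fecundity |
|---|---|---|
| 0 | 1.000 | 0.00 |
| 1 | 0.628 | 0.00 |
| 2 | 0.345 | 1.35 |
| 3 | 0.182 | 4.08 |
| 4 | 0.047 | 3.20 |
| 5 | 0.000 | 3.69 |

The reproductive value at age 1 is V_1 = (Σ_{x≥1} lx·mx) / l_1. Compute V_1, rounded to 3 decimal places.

lx·mx for x ≥ 1: 0, 0.46575, 0.74256, 0.1504, 0 → sum = 1.35871
V_1 = 1.35871 / l_1 = 1.35871 / 0.628 = 2.163551… → 2.164

2.164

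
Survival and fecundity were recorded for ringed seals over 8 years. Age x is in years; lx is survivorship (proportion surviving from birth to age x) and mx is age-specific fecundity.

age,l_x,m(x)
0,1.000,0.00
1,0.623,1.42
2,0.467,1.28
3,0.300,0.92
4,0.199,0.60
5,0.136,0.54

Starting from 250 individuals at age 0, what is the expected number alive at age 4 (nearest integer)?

Expected survivors = N0 · l_4 = 250 × 0.199 = 49.75 → 50

50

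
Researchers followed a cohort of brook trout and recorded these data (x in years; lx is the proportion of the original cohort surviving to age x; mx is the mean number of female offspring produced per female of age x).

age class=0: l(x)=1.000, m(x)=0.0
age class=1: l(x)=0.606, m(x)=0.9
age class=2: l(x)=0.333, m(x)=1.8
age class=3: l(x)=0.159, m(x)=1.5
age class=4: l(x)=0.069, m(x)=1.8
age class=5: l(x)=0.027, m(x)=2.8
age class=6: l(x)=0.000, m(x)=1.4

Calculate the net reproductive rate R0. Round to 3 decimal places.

1.583

lx·mx by age: 0, 0.5454, 0.5994, 0.2385, 0.1242, 0.0756, 0
R0 = Σ lx·mx = 1.5831 → 1.583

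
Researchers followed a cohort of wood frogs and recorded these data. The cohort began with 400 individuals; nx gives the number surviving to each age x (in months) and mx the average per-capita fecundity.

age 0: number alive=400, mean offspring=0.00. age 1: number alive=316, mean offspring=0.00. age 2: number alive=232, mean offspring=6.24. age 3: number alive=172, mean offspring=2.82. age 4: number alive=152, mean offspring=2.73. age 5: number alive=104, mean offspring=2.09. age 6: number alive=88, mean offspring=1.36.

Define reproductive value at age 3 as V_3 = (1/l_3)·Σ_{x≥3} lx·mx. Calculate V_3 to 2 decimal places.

lx = nx/n0 = nx/400: 1, 0.79, 0.58, 0.43, 0.38, 0.26, 0.22
lx·mx for x ≥ 3: 1.2126, 1.0374, 0.5434, 0.2992 → sum = 3.0926
V_3 = 3.0926 / l_3 = 3.0926 / 0.43 = 7.192093… → 7.19

7.19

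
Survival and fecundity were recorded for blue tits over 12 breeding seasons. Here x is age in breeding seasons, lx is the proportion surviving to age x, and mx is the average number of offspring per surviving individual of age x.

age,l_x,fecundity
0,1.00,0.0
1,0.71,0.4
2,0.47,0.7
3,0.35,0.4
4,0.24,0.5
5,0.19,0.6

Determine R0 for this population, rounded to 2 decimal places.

lx·mx by age: 0, 0.284, 0.329, 0.14, 0.12, 0.114
R0 = Σ lx·mx = 0.987 → 0.99

0.99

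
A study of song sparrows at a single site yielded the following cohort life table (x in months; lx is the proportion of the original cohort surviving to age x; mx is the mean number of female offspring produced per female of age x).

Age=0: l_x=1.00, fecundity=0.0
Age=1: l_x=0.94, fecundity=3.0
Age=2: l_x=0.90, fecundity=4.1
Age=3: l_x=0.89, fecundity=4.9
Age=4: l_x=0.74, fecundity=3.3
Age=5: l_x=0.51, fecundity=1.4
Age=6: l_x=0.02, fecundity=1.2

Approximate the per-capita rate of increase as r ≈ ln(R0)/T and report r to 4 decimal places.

R0 = Σ lx·mx = 0 + 2.82 + 3.69 + 4.361 + 2.442 + 0.714 + 0.024 = 14.051
Σ x·lx·mx = 36.765; T = 36.765/14.051 = 2.61654…
r ≈ ln(R0)/T = ln(14.051)/2.61654… = 1.009996… → 1.0100

1.0100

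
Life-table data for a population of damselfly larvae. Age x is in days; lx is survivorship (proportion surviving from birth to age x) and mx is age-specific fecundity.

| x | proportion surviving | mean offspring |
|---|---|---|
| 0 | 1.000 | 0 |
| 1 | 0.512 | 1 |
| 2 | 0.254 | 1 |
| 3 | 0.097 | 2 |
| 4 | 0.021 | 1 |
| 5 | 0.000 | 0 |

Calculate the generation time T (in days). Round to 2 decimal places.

lx·mx: 0, 0.512, 0.254, 0.194, 0.021, 0 → R0 = 0.981
x·lx·mx: 0, 0.512, 0.508, 0.582, 0.084, 0 → Σ = 1.686
T = 1.686 / 0.981 = 1.718654… → 1.72

1.72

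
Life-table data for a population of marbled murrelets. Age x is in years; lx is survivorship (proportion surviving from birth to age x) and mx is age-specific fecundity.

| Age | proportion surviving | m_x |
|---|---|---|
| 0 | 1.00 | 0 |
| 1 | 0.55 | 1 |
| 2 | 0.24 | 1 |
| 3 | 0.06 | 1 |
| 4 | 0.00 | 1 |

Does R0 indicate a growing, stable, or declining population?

R0 = Σ lx·mx = 0 + 0.55 + 0.24 + 0.06 + 0 = 0.85
R0 < 1, so the population is declining.

declining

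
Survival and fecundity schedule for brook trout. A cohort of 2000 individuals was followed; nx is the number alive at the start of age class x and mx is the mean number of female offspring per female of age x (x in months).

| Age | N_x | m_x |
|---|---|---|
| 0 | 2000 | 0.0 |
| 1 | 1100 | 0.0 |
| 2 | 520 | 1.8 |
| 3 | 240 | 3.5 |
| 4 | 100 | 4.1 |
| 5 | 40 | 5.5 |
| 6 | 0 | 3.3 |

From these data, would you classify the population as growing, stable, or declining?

growing

lx = nx/n0 = nx/2000: 1, 0.55, 0.26, 0.12, 0.05, 0.02, 0
R0 = Σ lx·mx = 0 + 0 + 0.468 + 0.42 + 0.205 + 0.11 + 0 = 1.203
R0 > 1, so the population is growing.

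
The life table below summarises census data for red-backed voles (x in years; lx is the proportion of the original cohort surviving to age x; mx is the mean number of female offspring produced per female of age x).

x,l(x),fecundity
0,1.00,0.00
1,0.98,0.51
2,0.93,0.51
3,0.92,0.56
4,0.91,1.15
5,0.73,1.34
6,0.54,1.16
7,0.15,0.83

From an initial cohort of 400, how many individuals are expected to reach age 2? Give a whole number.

Expected survivors = N0 · l_2 = 400 × 0.93 = 372 → 372

372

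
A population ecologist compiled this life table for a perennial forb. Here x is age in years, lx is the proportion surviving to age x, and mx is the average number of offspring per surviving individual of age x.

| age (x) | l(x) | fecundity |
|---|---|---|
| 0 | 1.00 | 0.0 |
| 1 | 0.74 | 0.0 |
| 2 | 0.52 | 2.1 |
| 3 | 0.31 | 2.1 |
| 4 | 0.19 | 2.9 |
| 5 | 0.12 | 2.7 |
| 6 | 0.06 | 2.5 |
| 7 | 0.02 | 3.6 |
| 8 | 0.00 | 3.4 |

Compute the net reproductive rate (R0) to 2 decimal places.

2.84

lx·mx by age: 0, 0, 1.092, 0.651, 0.551, 0.324, 0.15, 0.072, 0
R0 = Σ lx·mx = 2.84 → 2.84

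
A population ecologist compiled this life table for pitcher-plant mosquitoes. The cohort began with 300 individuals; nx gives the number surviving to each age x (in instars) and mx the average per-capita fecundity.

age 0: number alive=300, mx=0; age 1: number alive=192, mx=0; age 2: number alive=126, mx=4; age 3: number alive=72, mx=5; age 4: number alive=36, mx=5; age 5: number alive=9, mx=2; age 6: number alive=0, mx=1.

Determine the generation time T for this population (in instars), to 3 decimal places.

2.729

lx = nx/n0 = nx/300: 1, 0.64, 0.42, 0.24, 0.12, 0.03, 0
lx·mx: 0, 0, 1.68, 1.2, 0.6, 0.06, 0 → R0 = 3.54
x·lx·mx: 0, 0, 3.36, 3.6, 2.4, 0.3, 0 → Σ = 9.66
T = 9.66 / 3.54 = 2.728814… → 2.729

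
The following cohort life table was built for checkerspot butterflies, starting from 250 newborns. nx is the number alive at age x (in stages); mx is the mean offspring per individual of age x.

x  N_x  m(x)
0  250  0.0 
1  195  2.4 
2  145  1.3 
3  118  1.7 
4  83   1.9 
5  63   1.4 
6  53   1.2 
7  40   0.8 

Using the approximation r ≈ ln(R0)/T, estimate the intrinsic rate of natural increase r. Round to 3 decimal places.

lx = nx/n0 = nx/250: 1, 0.78, 0.58, 0.472, 0.332, 0.252, 0.212, 0.16
R0 = Σ lx·mx = 0 + 1.872 + 0.754 + 0.8024 + 0.6308 + 0.3528 + 0.2544 + 0.128 = 4.7944
Σ x·lx·mx = 12.4968; T = 12.4968/4.7944 = 2.60654…
r ≈ ln(R0)/T = ln(4.7944)/2.60654… = 0.60135… → 0.601

0.601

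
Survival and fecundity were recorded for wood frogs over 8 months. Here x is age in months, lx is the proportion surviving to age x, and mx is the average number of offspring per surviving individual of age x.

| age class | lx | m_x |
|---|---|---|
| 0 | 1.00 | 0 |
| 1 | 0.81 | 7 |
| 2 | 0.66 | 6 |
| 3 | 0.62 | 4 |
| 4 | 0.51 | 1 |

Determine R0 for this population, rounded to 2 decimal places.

lx·mx by age: 0, 5.67, 3.96, 2.48, 0.51
R0 = Σ lx·mx = 12.62 → 12.62

12.62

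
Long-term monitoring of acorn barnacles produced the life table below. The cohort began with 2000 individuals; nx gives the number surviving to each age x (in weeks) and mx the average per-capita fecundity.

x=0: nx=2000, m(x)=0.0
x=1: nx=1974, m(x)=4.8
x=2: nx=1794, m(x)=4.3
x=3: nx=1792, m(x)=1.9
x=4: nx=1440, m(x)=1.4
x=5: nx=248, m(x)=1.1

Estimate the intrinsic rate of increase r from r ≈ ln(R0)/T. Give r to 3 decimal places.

lx = nx/n0 = nx/2000: 1, 0.987, 0.897, 0.896, 0.72, 0.124
R0 = Σ lx·mx = 0 + 4.7376 + 3.8571 + 1.7024 + 1.008 + 0.1364 = 11.4415
Σ x·lx·mx = 22.273; T = 22.273/11.4415 = 1.94669…
r ≈ ln(R0)/T = ln(11.4415)/1.94669… = 1.252… → 1.252

1.252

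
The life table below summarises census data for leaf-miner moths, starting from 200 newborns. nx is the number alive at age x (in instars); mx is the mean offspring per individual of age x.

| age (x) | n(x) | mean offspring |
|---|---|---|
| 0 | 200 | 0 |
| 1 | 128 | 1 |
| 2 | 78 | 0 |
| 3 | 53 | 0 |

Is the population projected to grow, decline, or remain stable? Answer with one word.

declining

lx = nx/n0 = nx/200: 1, 0.64, 0.39, 0.265
R0 = Σ lx·mx = 0 + 0.64 + 0 + 0 = 0.64
R0 < 1, so the population is declining.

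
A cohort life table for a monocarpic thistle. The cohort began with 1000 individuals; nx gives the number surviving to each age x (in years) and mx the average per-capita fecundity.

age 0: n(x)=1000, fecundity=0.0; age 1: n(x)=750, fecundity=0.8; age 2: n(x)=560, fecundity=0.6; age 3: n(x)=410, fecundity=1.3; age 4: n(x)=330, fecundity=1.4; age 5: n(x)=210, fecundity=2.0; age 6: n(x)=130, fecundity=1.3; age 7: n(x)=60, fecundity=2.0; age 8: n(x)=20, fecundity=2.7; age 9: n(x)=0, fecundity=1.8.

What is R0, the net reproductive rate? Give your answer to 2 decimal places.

2.69

lx = nx/n0 = nx/1000: 1, 0.75, 0.56, 0.41, 0.33, 0.21, 0.13, 0.06, 0.02, 0
lx·mx by age: 0, 0.6, 0.336, 0.533, 0.462, 0.42, 0.169, 0.12, 0.054, 0
R0 = Σ lx·mx = 2.694 → 2.69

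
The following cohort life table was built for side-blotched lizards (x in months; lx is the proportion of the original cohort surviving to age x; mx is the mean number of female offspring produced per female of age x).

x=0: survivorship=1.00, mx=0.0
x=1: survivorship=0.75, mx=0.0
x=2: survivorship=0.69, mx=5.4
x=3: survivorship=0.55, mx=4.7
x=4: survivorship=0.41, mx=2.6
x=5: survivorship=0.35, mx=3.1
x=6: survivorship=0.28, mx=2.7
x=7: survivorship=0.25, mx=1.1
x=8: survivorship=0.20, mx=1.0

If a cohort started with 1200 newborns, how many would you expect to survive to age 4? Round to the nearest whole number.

492

Expected survivors = N0 · l_4 = 1200 × 0.41 = 492 → 492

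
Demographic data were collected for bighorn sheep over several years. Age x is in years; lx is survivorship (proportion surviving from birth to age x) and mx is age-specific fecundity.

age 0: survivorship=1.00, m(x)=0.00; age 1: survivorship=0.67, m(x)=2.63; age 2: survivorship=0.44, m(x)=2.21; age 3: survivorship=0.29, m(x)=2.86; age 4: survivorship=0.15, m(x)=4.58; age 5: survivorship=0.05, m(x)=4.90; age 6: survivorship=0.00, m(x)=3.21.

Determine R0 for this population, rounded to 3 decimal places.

4.496

lx·mx by age: 0, 1.7621, 0.9724, 0.8294, 0.687, 0.245, 0
R0 = Σ lx·mx = 4.4959 → 4.496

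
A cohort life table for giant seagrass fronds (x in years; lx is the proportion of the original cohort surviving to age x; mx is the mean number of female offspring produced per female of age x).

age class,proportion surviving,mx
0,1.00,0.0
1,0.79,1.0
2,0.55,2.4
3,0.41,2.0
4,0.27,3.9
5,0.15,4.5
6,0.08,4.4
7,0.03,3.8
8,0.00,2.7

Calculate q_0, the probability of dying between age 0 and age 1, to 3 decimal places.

q_0 = (l_0 − l_1) / l_0 = (1 − 0.79) / 1
     = 0.21 / 1 = 0.21 → 0.210

0.210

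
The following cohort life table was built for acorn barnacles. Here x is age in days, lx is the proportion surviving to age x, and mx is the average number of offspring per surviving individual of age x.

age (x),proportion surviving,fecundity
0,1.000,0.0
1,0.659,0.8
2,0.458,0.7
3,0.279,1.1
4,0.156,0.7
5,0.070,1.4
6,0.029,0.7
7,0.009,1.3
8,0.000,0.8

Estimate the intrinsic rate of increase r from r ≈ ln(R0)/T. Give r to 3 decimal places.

R0 = Σ lx·mx = 0 + 0.5272 + 0.3206 + 0.3069 + 0.1092 + 0.098 + 0.0203 + 0.0117 + 0 = 1.3939
Σ x·lx·mx = 3.2196; T = 3.2196/1.3939 = 2.30978…
r ≈ ln(R0)/T = ln(1.3939)/2.30978… = 0.14378… → 0.144

0.144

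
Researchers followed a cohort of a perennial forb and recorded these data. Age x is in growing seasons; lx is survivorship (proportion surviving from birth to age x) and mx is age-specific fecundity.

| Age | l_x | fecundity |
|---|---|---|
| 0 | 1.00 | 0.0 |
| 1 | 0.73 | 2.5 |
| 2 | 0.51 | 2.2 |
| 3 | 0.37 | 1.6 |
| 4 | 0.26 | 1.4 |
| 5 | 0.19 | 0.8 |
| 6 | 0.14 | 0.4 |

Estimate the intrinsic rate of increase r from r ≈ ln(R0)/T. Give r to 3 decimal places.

0.692

R0 = Σ lx·mx = 0 + 1.825 + 1.122 + 0.592 + 0.364 + 0.152 + 0.056 = 4.111
Σ x·lx·mx = 8.397; T = 8.397/4.111 = 2.04257…
r ≈ ln(R0)/T = ln(4.111)/2.04257… = 0.6921… → 0.692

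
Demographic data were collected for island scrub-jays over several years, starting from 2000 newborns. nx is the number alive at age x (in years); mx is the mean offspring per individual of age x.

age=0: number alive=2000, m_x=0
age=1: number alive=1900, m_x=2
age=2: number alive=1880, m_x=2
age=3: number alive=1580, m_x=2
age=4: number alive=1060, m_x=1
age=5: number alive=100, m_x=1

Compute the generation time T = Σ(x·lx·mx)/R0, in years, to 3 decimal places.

2.150

lx = nx/n0 = nx/2000: 1, 0.95, 0.94, 0.79, 0.53, 0.05
lx·mx: 0, 1.9, 1.88, 1.58, 0.53, 0.05 → R0 = 5.94
x·lx·mx: 0, 1.9, 3.76, 4.74, 2.12, 0.25 → Σ = 12.77
T = 12.77 / 5.94 = 2.149832… → 2.150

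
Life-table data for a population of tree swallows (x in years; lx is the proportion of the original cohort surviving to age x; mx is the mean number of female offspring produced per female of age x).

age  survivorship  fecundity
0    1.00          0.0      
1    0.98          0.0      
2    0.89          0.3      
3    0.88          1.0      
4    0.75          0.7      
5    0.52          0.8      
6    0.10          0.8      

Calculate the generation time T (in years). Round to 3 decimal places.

3.613

lx·mx: 0, 0, 0.267, 0.88, 0.525, 0.416, 0.08 → R0 = 2.168
x·lx·mx: 0, 0, 0.534, 2.64, 2.1, 2.08, 0.48 → Σ = 7.834
T = 7.834 / 2.168 = 3.613469… → 3.613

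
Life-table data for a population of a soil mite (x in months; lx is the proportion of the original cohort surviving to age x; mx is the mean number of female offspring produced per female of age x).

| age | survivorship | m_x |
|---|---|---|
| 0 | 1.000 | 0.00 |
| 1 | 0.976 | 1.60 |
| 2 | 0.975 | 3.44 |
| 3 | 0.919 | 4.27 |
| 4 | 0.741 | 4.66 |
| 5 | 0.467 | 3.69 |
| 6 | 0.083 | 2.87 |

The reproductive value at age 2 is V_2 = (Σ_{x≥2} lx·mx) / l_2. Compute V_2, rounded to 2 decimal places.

lx·mx for x ≥ 2: 3.354, 3.92413, 3.45306, 1.72323, 0.23821 → sum = 12.69263
V_2 = 12.69263 / l_2 = 12.69263 / 0.975 = 13.018082… → 13.02

13.02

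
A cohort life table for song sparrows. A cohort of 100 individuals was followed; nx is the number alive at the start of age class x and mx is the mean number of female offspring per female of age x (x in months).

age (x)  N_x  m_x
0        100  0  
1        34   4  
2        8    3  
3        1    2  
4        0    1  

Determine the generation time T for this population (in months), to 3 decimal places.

lx = nx/n0 = nx/100: 1, 0.34, 0.08, 0.01, 0
lx·mx: 0, 1.36, 0.24, 0.02, 0 → R0 = 1.62
x·lx·mx: 0, 1.36, 0.48, 0.06, 0 → Σ = 1.9
T = 1.9 / 1.62 = 1.17284… → 1.173

1.173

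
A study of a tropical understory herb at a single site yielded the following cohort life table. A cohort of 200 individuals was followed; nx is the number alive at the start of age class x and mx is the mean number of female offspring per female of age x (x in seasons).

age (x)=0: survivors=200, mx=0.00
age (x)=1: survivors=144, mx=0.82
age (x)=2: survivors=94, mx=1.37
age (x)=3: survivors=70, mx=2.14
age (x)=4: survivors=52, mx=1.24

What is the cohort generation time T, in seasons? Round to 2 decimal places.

lx = nx/n0 = nx/200: 1, 0.72, 0.47, 0.35, 0.26
lx·mx: 0, 0.5904, 0.6439, 0.749, 0.3224 → R0 = 2.3057
x·lx·mx: 0, 0.5904, 1.2878, 2.247, 1.2896 → Σ = 5.4148
T = 5.4148 / 2.3057 = 2.348441… → 2.35

2.35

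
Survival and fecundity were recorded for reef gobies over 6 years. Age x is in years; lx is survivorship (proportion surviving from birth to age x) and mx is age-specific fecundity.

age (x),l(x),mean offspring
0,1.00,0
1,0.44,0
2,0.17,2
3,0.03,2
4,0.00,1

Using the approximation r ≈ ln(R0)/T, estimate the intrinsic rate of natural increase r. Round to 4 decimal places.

-0.4262

R0 = Σ lx·mx = 0 + 0 + 0.34 + 0.06 + 0 = 0.4
Σ x·lx·mx = 0.86; T = 0.86/0.4 = 2.15
r ≈ ln(R0)/T = ln(0.4)/2.15 = -0.426182… → -0.4262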